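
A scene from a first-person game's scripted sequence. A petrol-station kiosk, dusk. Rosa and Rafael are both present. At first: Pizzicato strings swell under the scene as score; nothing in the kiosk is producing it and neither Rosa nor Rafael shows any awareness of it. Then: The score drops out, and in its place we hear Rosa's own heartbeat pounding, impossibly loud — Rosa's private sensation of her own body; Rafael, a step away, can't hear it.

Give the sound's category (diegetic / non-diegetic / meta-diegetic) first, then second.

non-diegetic, meta-diegetic

First: underscore with no in-world source, inaudible to the characters → non-diegetic.
Second: the body sound is Rosa's subjective perception alone — Rafael can't hear it → meta-diegetic.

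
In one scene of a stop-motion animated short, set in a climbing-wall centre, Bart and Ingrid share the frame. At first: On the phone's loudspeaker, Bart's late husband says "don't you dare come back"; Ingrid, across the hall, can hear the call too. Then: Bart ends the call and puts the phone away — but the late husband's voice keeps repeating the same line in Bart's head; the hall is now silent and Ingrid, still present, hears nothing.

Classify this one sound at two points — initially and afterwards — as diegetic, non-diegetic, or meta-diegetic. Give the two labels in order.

Initially: the loudspeaker is an in-world source; both Bart and Ingrid hear the call → diegetic.
Afterwards: with the phone off, the voice continues only as Bart's private mental replay — Ingrid can't hear it → meta-diegetic.

diegetic, meta-diegetic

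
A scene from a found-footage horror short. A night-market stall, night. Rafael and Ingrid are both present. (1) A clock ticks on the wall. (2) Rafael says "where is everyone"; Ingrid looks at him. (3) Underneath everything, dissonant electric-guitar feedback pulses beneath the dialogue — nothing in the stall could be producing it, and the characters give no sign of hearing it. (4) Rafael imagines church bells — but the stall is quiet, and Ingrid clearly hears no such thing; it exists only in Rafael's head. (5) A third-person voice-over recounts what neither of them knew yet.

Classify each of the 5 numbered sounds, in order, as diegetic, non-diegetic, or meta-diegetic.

Sound (1): an in-world source (a clock); characters could hear it, so diegetic.
(2) is diegetic: Rafael is a character speaking aloud in the scene.
Sound (3): score with no on-screen or off-screen source; it exists for the audience alone, so non-diegetic.
Sound (4): subjective to Rafael: the stall is silent and Ingrid hears nothing, so meta-diegetic.
Sound (5): the narrator exists outside the story world, addressing only the audience, so non-diegetic.

diegetic, diegetic, non-diegetic, meta-diegetic, non-diegetic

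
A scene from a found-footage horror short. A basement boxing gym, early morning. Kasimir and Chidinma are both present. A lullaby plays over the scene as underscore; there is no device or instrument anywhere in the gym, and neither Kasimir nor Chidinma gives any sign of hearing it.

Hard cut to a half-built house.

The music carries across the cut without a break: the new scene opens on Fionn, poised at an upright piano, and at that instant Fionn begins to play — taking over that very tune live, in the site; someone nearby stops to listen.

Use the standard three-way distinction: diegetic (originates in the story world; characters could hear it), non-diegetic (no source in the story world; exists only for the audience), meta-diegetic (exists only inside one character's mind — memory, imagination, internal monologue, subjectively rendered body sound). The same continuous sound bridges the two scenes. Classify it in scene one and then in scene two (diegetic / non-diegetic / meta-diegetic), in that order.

Scene one: there's no in-world source anywhere and no character hears it — underscore for the audience only → non-diegetic.
Scene two: from the moment Fionn starts playing, the tune is being performed on an upright piano inside the story world and another character hears it → diegetic.

non-diegetic, diegetic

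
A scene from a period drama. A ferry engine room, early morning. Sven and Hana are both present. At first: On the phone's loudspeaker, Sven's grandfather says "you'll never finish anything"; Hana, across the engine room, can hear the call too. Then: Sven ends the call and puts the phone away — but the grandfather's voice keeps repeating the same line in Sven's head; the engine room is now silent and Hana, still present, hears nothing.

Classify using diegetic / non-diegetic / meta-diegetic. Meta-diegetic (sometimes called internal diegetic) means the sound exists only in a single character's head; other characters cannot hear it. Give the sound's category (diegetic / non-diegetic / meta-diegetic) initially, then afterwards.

Initially: the loudspeaker is an in-world source; both Sven and Hana hear the call → diegetic.
Afterwards: with the phone off, the voice continues only as Sven's private mental replay — Hana can't hear it → meta-diegetic.

diegetic, meta-diegetic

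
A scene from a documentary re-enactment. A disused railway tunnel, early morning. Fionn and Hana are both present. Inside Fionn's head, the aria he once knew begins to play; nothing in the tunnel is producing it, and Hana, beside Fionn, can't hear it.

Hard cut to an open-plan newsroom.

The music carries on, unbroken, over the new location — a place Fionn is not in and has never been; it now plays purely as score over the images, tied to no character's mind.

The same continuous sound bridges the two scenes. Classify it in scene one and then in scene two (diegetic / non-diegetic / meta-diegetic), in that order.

Scene one: the music exists only inside Fionn's mind; Hana can't hear it → meta-diegetic.
Scene two: it's detached from Fionn entirely and plays over unrelated images with no in-world source — conventional underscore → non-diegetic.

meta-diegetic, non-diegetic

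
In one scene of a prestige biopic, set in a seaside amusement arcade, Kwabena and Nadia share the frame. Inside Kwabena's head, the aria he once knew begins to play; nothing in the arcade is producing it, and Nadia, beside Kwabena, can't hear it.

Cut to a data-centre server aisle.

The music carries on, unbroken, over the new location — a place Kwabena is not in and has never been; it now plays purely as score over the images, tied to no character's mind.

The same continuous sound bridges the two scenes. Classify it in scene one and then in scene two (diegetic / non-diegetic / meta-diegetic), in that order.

meta-diegetic, non-diegetic

Scene one: the music exists only inside Kwabena's mind; Nadia can't hear it → meta-diegetic.
Scene two: it's detached from Kwabena entirely and plays over unrelated images with no in-world source — conventional underscore → non-diegetic.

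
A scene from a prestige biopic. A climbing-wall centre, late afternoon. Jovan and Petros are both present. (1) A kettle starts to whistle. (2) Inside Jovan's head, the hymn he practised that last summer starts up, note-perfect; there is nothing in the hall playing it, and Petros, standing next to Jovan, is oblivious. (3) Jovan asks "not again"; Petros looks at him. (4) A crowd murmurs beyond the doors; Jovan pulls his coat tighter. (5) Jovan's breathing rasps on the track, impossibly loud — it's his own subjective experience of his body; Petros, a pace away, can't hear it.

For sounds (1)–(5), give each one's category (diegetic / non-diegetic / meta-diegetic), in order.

Sound (1): a kettle is a real object/event in the scene's world, so diegetic.
Sound (2): it lives in Jovan's subjectivity, not in the hall, so meta-diegetic.
Sound (3): spoken by a character present in the story world, so diegetic.
Sound (4): ambient/room sound belonging to the story's physical space, so diegetic.
(5) point-of-audition from inside Jovan's body; not a sound in the room → meta-diegetic.

diegetic, meta-diegetic, diegetic, diegetic, meta-diegetic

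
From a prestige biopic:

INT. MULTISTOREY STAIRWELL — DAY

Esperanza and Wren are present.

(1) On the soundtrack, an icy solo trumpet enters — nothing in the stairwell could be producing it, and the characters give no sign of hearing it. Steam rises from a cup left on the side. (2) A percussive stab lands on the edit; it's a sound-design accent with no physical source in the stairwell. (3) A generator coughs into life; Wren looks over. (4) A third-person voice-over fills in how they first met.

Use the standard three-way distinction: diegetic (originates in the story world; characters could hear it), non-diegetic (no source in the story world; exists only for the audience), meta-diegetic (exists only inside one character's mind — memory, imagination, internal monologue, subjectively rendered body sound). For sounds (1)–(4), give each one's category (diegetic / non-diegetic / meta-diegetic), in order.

(1) it has no source in the story world and no character can hear it — it's underscore → non-diegetic.
(2) is non-diegetic: nothing in the scene produces it; it's an accent added for the audience.
(3) is diegetic: a generator is a real object/event in the scene's world.
Sound (4): external voice-over — not a character, not heard by anyone in the scene, so non-diegetic.

non-diegetic, non-diegetic, diegetic, non-diegetic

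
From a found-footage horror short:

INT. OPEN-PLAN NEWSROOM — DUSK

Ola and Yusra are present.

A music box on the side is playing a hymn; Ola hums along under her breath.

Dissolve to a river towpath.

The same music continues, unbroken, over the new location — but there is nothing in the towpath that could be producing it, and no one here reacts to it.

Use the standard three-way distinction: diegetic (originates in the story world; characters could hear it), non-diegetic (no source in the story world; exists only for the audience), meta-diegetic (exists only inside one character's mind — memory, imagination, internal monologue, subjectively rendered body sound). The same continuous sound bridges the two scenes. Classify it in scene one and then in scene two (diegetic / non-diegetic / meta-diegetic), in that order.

Scene one: a music box is an on-screen source and Ola reacts to it → diegetic.
Scene two: there is no source in the towpath and no one hears it — it's now underscore → non-diegetic.

diegetic, non-diegetic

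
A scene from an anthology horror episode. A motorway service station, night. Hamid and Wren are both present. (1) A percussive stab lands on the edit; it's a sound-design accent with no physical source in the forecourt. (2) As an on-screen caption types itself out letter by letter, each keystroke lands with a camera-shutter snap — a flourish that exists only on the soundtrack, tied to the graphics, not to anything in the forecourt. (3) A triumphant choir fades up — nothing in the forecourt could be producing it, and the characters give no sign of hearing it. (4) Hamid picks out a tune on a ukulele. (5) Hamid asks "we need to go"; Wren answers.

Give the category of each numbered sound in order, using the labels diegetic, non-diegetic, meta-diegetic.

Sound (1): an editorial stinger — it belongs to the cut, not the story world, so non-diegetic.
(2) the caption isn't part of the story world, so neither is the sound tied to it → non-diegetic.
Sound (3): score with no on-screen or off-screen source; it exists for the audience alone, so non-diegetic.
(4) is diegetic: Hamid is producing the music live, in the story world.
(5) spoken by a character present in the story world → diegetic.

non-diegetic, non-diegetic, non-diegetic, diegetic, diegetic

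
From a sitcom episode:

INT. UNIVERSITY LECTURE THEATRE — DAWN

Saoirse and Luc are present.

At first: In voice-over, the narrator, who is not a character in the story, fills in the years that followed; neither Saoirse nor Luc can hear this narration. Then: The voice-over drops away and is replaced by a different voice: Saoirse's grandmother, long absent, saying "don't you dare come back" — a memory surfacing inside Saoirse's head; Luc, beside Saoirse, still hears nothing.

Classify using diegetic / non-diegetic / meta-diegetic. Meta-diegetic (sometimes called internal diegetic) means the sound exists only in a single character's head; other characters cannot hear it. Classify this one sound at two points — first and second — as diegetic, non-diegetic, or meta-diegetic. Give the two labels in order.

non-diegetic, meta-diegetic

First: the external narrator addresses only the audience — outside the story world → non-diegetic.
Second: the replacement voice is a memory inside Saoirse's mind specifically → meta-diegetic.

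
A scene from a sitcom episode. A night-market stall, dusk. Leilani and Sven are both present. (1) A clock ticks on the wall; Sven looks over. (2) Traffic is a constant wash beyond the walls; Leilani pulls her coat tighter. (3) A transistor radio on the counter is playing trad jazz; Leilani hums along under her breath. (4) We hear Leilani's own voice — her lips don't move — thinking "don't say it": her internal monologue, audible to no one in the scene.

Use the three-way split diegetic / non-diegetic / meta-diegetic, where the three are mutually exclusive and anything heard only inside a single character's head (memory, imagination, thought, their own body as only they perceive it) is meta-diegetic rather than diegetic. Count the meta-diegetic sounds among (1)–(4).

(1) is diegetic: the sound comes from a clock physically present in the location.
(2) is diegetic: it's the actual ambient sound of the location.
Sound (3): source music from a transistor radio, which exists in the story world, so diegetic.
(4) it's Leilani's unspoken thought, heard only by the audience via her subjectivity → meta-diegetic.
Meta-diegetic: (4) — that's 1.

1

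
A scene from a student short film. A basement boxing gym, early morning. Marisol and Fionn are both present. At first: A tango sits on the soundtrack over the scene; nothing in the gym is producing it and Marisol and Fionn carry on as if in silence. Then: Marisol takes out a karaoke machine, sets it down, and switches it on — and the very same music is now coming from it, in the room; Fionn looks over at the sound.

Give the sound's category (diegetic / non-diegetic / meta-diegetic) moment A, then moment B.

Moment A: no in-world source exists and no character can hear it — underscore → non-diegetic.
Moment B: a karaoke machine is now a real source in the story world and the characters hear it → diegetic.

non-diegetic, diegetic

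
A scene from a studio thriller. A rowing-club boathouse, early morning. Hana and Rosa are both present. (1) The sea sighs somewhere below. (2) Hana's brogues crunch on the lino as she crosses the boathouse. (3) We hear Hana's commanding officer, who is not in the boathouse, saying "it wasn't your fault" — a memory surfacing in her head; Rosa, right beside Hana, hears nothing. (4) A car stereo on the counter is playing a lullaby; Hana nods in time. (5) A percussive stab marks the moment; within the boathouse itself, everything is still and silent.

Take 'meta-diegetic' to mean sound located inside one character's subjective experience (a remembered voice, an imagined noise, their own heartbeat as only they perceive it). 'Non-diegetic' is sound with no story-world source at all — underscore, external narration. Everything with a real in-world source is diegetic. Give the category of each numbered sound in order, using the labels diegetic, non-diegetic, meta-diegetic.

Sound (1): the sea is part of the location's real environment, so diegetic.
(2) a character's body making contact with the set — an in-world sound → diegetic.
(3) is meta-diegetic: it's Hana's recollection rendered as sound; the other character can't hear it.
(4) is diegetic: source music from a car stereo, which exists in the story world.
Sound (5): it's a sound-design accent with no in-world source; no one in the scene can hear it, so non-diegetic.

diegetic, diegetic, meta-diegetic, diegetic, non-diegetic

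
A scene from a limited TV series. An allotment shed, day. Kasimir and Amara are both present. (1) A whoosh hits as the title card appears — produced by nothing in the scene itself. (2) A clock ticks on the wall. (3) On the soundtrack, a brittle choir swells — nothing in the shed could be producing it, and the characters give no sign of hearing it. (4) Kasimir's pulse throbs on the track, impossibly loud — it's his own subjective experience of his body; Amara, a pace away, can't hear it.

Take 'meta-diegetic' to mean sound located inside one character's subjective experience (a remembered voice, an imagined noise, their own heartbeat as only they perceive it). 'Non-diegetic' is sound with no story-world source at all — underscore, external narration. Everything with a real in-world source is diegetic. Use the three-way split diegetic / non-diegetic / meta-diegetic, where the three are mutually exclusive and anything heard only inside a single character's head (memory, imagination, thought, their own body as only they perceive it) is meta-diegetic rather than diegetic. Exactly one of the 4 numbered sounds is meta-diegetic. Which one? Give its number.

Sound (1): nothing in the scene produces it; it's an accent added for the audience, so non-diegetic.
(2) is diegetic: a clock is a real object/event in the scene's world.
Sound (3): score with no on-screen or off-screen source; it exists for the audience alone, so non-diegetic.
(4) is meta-diegetic: point-of-audition from inside Kasimir's body; not a sound in the room.
Only (4) is meta-diegetic.

4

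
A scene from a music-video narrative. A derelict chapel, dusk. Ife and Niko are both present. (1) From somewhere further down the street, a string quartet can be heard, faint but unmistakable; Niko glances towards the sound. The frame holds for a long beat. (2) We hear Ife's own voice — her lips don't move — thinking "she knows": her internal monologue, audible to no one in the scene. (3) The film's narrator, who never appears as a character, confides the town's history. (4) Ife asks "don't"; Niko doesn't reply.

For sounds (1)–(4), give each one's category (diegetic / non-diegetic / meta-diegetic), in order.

Sound (1): it's coming from somewhere further down the street — a location within the story world — and Niko reacts, so diegetic.
(2) internal monologue — inside Ife's mind, not spoken into the scene → meta-diegetic.
(3) external voice-over — not a character, not heard by anyone in the scene → non-diegetic.
Sound (4): spoken by a character present in the story world, so diegetic.

diegetic, meta-diegetic, non-diegetic, diegetic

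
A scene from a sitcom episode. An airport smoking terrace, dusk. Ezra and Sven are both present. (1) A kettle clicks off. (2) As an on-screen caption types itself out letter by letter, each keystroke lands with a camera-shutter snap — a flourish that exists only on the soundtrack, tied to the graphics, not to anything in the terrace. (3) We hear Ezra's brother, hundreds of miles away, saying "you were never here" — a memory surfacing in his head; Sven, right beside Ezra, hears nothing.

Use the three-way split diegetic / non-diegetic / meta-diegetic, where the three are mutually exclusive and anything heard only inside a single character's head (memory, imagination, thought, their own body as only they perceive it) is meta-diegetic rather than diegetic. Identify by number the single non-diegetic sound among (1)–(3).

(1) is diegetic: the sound comes from a kettle physically present in the location.
(2) is non-diegetic: it accompanies on-screen graphics, not anything inside the story world.
Sound (3): it's Ezra's recollection rendered as sound; the other character can't hear it, so meta-diegetic.
Only (2) is non-diegetic.

2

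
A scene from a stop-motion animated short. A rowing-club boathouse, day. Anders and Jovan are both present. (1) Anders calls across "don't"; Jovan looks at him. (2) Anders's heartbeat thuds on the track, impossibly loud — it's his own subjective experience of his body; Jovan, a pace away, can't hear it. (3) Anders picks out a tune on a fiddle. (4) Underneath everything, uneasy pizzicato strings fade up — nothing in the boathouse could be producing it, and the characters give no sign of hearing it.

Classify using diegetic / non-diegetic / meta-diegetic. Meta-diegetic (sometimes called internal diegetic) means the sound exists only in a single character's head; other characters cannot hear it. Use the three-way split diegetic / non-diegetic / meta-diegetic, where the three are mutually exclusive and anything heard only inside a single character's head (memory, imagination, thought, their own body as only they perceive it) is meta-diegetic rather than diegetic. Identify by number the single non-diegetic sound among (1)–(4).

(1) is diegetic: Anders is a character speaking aloud in the scene.
(2) is meta-diegetic: a subjective body sound — Anders's private perception, inaudible to Jovan.
(3) a character is playing a fiddle on screen → diegetic.
(4) it has no source in the story world and no character can hear it — it's underscore → non-diegetic.
Only (4) is non-diegetic.

4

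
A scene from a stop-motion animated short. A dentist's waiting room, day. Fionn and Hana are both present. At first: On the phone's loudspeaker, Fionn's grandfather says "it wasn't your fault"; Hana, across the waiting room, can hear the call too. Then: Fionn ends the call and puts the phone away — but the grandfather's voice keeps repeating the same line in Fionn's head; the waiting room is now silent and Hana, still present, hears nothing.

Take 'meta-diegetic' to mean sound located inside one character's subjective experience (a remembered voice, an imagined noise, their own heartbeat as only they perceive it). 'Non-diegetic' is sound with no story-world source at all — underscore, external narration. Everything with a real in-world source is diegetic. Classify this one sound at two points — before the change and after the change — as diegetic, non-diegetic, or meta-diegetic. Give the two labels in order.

diegetic, meta-diegetic

Before the change: the loudspeaker is an in-world source; both Fionn and Hana hear the call → diegetic.
After the change: with the phone off, the voice continues only as Fionn's private mental replay — Hana can't hear it → meta-diegetic.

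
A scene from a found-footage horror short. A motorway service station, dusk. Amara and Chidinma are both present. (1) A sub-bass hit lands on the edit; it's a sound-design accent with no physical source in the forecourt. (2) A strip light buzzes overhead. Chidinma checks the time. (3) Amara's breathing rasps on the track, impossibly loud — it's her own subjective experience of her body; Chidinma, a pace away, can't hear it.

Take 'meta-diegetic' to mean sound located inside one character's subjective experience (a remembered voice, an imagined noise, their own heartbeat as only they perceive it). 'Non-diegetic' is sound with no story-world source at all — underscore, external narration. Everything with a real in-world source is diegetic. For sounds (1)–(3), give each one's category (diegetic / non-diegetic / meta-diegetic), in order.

non-diegetic, diegetic, meta-diegetic

Sound (1): nothing in the scene produces it; it's an accent added for the audience, so non-diegetic.
Sound (2): ambient/room sound belonging to the story's physical space, so diegetic.
(3) a subjective body sound — Amara's private perception, inaudible to Chidinma → meta-diegetic.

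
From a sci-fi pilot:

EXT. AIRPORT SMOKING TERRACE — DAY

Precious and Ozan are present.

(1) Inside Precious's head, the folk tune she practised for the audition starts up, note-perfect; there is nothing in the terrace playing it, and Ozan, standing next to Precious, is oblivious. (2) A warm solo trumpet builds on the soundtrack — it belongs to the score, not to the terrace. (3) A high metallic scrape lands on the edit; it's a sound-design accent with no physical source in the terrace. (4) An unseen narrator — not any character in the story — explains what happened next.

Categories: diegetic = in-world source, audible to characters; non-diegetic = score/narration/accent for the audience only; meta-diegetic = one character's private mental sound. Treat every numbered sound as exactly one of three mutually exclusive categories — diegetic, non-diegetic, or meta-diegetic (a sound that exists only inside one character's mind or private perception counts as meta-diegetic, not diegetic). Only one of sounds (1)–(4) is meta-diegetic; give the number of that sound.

1

(1) is meta-diegetic: it lives in Precious's subjectivity, not in the terrace.
(2) is non-diegetic: it has no source in the story world and no character can hear it — it's underscore.
(3) is non-diegetic: it's a sound-design accent with no in-world source; no one in the scene can hear it.
(4) external voice-over — not a character, not heard by anyone in the scene → non-diegetic.
Only (1) is meta-diegetic.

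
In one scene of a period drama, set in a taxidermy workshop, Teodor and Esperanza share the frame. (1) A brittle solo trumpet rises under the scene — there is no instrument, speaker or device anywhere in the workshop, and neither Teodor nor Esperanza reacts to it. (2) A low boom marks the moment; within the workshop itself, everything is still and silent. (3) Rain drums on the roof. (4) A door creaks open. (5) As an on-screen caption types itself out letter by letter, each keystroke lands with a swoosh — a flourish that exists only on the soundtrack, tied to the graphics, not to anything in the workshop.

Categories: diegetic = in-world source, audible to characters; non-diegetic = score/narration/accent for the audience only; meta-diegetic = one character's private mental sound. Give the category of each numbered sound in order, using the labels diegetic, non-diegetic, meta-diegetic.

(1) it has no source in the story world and no character can hear it — it's underscore → non-diegetic.
Sound (2): nothing in the scene produces it; it's an accent added for the audience, so non-diegetic.
(3) is diegetic: ambient/room sound belonging to the story's physical space.
Sound (4): a door is a real object/event in the scene's world, so diegetic.
Sound (5): sound married to a title/caption — outside the diegesis by definition, so non-diegetic.

non-diegetic, non-diegetic, diegetic, diegetic, non-diegetic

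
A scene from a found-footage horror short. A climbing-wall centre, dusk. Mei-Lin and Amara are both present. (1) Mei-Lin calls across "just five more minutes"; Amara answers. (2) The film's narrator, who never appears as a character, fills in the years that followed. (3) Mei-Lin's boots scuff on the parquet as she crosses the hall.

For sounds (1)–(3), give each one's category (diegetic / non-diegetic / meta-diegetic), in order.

(1) spoken by a character present in the story world → diegetic.
(2) is non-diegetic: the narrator exists outside the story world, addressing only the audience.
(3) it's the physical sound of Mei-Lin moving in the space → diegetic.

diegetic, non-diegetic, diegetic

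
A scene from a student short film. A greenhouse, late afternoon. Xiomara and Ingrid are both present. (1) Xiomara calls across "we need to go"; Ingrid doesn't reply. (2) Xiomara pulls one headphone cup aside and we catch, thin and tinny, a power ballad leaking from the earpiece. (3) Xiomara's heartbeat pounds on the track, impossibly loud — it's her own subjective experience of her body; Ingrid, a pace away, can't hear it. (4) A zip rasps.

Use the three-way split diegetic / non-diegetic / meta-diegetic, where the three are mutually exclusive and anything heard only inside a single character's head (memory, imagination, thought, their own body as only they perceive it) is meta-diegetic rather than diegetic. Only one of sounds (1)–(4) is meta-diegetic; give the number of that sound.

(1) is diegetic: on-screen dialogue — Xiomara speaks and Ingrid is there to hear.
(2) the earpiece is a real device on Xiomara's head — source music → diegetic.
(3) point-of-audition from inside Xiomara's body; not a sound in the room → meta-diegetic.
Sound (4): a zip is a real object/event in the scene's world, so diegetic.
Only (3) is meta-diegetic.

3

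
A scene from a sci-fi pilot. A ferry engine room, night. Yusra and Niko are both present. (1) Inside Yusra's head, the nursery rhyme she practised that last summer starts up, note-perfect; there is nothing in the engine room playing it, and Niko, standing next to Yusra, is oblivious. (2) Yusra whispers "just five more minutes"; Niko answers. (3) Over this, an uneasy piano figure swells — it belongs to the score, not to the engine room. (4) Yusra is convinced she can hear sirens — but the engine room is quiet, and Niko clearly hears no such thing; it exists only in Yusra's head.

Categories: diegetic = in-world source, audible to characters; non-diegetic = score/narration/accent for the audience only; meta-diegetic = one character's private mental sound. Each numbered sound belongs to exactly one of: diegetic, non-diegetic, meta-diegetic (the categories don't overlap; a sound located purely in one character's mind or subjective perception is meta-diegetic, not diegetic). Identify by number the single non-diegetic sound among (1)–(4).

(1) is meta-diegetic: remembered music, private to Yusra — Niko is oblivious because it isn't in the room.
(2) is diegetic: spoken by a character present in the story world.
(3) is non-diegetic: score with no on-screen or off-screen source; it exists for the audience alone.
(4) Yusra alone 'hears' it — an imagined sound, not present in the space → meta-diegetic.
Only (3) is non-diegetic.

3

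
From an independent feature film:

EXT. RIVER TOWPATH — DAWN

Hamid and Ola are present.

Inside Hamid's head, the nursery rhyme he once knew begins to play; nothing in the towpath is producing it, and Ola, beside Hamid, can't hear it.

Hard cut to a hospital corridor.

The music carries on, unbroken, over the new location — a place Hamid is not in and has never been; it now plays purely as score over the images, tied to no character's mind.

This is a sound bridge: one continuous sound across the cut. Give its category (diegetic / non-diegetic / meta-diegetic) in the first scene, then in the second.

meta-diegetic, non-diegetic

Scene one: the music exists only inside Hamid's mind; Ola can't hear it → meta-diegetic.
Scene two: it's detached from Hamid entirely and plays over unrelated images with no in-world source — conventional underscore → non-diegetic.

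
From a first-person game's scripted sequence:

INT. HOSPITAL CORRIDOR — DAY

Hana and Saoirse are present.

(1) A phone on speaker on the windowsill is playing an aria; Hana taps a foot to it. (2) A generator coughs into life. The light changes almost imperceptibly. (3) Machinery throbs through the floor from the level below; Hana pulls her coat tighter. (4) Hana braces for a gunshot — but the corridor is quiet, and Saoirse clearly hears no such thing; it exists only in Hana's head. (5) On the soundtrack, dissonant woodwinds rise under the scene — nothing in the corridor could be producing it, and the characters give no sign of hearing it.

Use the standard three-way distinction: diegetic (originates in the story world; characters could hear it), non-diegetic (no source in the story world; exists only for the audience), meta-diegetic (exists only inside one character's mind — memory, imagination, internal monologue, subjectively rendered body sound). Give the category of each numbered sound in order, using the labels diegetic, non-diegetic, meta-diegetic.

diegetic, diegetic, diegetic, meta-diegetic, non-diegetic

(1) is diegetic: source music from a phone on speaker, which exists in the story world.
Sound (2): a generator is a real object/event in the scene's world, so diegetic.
(3) is diegetic: it's the actual ambient sound of the location.
Sound (4): the sound is imagined by Hana; nothing in the story world is producing it and Saoirse can't hear it, so meta-diegetic.
Sound (5): nothing in the corridor produces it and the characters don't hear it — pure soundtrack, so non-diegetic.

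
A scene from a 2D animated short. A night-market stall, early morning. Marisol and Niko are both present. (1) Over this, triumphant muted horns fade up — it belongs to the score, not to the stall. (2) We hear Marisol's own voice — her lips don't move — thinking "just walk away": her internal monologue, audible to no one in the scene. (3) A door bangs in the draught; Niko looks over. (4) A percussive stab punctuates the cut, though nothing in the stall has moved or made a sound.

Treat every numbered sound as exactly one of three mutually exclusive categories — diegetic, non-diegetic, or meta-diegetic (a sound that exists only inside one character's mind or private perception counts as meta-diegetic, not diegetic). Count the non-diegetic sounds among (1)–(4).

Sound (1): score with no on-screen or off-screen source; it exists for the audience alone, so non-diegetic.
(2) is meta-diegetic: internal monologue — inside Marisol's mind, not spoken into the scene.
(3) a door is a real object/event in the scene's world → diegetic.
Sound (4): an editorial stinger — it belongs to the cut, not the story world, so non-diegetic.
Non-diegetic: (1), (4) — that's 2.

2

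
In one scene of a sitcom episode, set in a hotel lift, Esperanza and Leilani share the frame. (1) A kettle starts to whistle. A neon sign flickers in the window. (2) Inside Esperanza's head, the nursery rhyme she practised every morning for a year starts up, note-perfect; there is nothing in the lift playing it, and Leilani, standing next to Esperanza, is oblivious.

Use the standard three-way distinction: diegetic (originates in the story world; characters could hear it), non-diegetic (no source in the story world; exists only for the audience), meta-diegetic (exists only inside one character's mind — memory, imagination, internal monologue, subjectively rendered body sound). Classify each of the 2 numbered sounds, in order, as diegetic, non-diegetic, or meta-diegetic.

Sound (1): a kettle is a real object/event in the scene's world, so diegetic.
Sound (2): the music is a memory playing inside Esperanza's mind alone; no real-world source, Leilani can't hear it, so meta-diegetic.

diegetic, meta-diegetic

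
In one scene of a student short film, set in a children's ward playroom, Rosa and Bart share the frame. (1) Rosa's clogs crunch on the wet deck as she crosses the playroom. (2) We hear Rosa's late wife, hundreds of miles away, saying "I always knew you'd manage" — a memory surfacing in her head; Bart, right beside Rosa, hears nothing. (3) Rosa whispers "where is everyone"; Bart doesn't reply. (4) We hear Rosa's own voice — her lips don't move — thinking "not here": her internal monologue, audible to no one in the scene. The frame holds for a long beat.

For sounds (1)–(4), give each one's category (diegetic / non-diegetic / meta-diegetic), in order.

Sound (1): Rosa's footsteps are produced in the story world, so diegetic.
(2) the voice is a memory playing only inside Rosa's mind; Bart can't hear it → meta-diegetic.
(3) on-screen dialogue — Rosa speaks and Bart is there to hear → diegetic.
(4) is meta-diegetic: it's Rosa's unspoken thought, heard only by the audience via her subjectivity.

diegetic, meta-diegetic, diegetic, meta-diegetic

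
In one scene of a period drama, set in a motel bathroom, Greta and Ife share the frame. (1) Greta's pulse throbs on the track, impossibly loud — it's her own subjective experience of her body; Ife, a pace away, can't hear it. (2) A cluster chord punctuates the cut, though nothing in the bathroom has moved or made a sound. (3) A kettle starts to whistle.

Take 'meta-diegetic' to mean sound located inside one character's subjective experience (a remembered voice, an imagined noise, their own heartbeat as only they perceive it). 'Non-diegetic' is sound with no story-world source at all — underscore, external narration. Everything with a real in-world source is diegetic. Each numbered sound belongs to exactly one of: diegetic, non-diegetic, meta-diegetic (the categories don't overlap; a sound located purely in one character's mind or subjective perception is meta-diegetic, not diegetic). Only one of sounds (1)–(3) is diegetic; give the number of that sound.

(1) is meta-diegetic: a subjective body sound — Greta's private perception, inaudible to Ife.
Sound (2): it's a sound-design accent with no in-world source; no one in the scene can hear it, so non-diegetic.
(3) is diegetic: an in-world source (a kettle); characters could hear it.
Only (3) is diegetic.

3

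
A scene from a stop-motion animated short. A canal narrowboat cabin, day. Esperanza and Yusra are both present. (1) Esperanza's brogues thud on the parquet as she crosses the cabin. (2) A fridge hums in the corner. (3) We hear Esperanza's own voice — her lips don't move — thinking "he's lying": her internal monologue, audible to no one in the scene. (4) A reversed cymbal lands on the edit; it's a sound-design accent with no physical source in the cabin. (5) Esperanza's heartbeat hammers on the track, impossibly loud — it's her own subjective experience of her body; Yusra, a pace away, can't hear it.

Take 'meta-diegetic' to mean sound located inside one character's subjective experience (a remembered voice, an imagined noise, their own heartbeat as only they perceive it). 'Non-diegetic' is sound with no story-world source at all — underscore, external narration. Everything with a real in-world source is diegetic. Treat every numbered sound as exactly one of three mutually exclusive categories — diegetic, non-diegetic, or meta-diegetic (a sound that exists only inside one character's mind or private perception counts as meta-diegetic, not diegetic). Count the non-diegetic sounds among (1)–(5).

(1) is diegetic: a character's body making contact with the set — an in-world sound.
(2) a fridge is part of the location's real environment → diegetic.
(3) is meta-diegetic: Esperanza's thought-voice: a private mental sound no other character can hear.
(4) is non-diegetic: nothing in the scene produces it; it's an accent added for the audience.
(5) it's Esperanza's internal bodily sensation rendered as sound; only Esperanza 'hears' it → meta-diegetic.
So 1 of the 5 is non-diegetic: (4).

1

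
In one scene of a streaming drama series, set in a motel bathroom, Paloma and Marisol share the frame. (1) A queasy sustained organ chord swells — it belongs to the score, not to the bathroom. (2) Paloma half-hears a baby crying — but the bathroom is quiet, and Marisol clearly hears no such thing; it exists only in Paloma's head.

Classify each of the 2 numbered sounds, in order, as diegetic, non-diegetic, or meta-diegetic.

Sound (1): score with no on-screen or off-screen source; it exists for the audience alone, so non-diegetic.
(2) is meta-diegetic: subjective to Paloma: the bathroom is silent and Marisol hears nothing.

non-diegetic, meta-diegetic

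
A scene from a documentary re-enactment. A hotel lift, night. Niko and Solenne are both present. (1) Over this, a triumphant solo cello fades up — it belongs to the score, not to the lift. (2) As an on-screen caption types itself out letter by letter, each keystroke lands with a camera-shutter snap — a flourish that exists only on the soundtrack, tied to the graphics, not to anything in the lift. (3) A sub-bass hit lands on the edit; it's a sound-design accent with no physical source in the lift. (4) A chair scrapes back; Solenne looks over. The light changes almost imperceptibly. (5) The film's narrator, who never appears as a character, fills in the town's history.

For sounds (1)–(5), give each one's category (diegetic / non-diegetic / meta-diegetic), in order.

(1) score with no on-screen or off-screen source; it exists for the audience alone → non-diegetic.
(2) the caption isn't part of the story world, so neither is the sound tied to it → non-diegetic.
(3) is non-diegetic: nothing in the scene produces it; it's an accent added for the audience.
(4) is diegetic: a chair is a real object/event in the scene's world.
(5) the narrator exists outside the story world, addressing only the audience → non-diegetic.

non-diegetic, non-diegetic, non-diegetic, diegetic, non-diegetic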